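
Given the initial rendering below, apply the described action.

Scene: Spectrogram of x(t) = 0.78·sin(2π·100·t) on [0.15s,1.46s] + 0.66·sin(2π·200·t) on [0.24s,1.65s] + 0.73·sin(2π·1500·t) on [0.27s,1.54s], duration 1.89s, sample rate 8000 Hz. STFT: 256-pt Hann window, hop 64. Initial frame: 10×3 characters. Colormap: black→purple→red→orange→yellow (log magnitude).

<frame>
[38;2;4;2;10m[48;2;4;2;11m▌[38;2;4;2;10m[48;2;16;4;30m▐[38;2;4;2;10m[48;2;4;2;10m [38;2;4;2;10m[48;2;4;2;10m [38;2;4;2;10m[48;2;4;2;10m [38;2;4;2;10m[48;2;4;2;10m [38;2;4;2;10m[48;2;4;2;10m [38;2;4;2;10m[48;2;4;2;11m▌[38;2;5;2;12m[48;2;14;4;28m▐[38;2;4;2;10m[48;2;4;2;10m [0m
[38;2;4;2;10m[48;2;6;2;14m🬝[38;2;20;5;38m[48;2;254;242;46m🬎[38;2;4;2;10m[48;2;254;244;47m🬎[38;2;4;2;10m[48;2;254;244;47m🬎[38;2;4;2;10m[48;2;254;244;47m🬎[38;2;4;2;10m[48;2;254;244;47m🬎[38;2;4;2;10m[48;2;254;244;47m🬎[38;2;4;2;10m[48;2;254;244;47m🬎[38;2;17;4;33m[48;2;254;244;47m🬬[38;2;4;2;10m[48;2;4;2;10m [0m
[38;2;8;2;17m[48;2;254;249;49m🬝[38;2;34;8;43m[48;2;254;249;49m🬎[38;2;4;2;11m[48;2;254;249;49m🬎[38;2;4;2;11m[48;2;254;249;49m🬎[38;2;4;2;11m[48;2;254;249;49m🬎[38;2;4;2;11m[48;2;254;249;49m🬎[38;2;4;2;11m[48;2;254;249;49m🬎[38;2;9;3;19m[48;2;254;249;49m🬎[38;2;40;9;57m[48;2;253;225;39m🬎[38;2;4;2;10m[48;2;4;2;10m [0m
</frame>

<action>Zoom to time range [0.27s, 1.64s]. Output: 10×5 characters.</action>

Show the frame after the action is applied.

<frame>
[38;2;4;2;10m[48;2;4;2;10m [38;2;4;2;10m[48;2;4;2;10m [38;2;4;2;10m[48;2;4;2;10m [38;2;4;2;10m[48;2;4;2;10m [38;2;4;2;10m[48;2;4;2;10m [38;2;4;2;10m[48;2;4;2;10m [38;2;4;2;10m[48;2;4;2;10m [38;2;4;2;10m[48;2;4;2;10m [38;2;4;2;10m[48;2;4;2;11m▌[38;2;7;2;16m[48;2;14;4;28m▐[0m
[38;2;4;2;10m[48;2;4;2;10m [38;2;4;2;10m[48;2;4;2;10m [38;2;4;2;10m[48;2;4;2;10m [38;2;4;2;10m[48;2;4;2;10m [38;2;4;2;10m[48;2;4;2;10m [38;2;4;2;10m[48;2;4;2;10m [38;2;4;2;10m[48;2;4;2;10m [38;2;4;2;10m[48;2;4;2;10m [38;2;4;2;10m[48;2;5;2;11m🬝[38;2;9;2;19m[48;2;19;4;36m▐[0m
[38;2;4;2;10m[48;2;4;2;11m🬎[38;2;4;2;10m[48;2;4;2;11m🬎[38;2;4;2;10m[48;2;4;2;11m🬎[38;2;4;2;10m[48;2;4;2;11m🬎[38;2;4;2;10m[48;2;4;2;11m🬎[38;2;4;2;10m[48;2;4;2;11m🬎[38;2;4;2;10m[48;2;4;2;11m🬎[38;2;4;2;10m[48;2;4;2;11m🬎[38;2;4;2;10m[48;2;5;2;12m▌[38;2;28;6;51m[48;2;136;34;84m🬬[0m
[38;2;254;245;48m[48;2;4;2;10m🬂[38;2;254;245;48m[48;2;4;2;10m🬂[38;2;254;245;48m[48;2;4;2;10m🬂[38;2;254;245;48m[48;2;4;2;10m🬂[38;2;254;245;48m[48;2;4;2;10m🬂[38;2;254;245;48m[48;2;4;2;10m🬂[38;2;254;245;48m[48;2;4;2;10m🬂[38;2;254;245;48m[48;2;4;2;10m🬂[38;2;254;245;48m[48;2;6;2;14m🬂[38;2;254;245;48m[48;2;50;12;68m🬀[0m
[38;2;19;5;36m[48;2;254;249;49m🬎[38;2;19;5;36m[48;2;254;249;49m🬎[38;2;19;5;36m[48;2;254;249;49m🬎[38;2;19;5;36m[48;2;254;249;49m🬎[38;2;19;5;36m[48;2;254;249;49m🬎[38;2;19;5;36m[48;2;254;249;49m🬎[38;2;19;5;36m[48;2;254;249;49m🬎[38;2;19;5;36m[48;2;254;249;49m🬎[38;2;33;8;48m[48;2;254;249;49m🬎[38;2;30;7;53m[48;2;253;225;39m🬎[0m
</frame>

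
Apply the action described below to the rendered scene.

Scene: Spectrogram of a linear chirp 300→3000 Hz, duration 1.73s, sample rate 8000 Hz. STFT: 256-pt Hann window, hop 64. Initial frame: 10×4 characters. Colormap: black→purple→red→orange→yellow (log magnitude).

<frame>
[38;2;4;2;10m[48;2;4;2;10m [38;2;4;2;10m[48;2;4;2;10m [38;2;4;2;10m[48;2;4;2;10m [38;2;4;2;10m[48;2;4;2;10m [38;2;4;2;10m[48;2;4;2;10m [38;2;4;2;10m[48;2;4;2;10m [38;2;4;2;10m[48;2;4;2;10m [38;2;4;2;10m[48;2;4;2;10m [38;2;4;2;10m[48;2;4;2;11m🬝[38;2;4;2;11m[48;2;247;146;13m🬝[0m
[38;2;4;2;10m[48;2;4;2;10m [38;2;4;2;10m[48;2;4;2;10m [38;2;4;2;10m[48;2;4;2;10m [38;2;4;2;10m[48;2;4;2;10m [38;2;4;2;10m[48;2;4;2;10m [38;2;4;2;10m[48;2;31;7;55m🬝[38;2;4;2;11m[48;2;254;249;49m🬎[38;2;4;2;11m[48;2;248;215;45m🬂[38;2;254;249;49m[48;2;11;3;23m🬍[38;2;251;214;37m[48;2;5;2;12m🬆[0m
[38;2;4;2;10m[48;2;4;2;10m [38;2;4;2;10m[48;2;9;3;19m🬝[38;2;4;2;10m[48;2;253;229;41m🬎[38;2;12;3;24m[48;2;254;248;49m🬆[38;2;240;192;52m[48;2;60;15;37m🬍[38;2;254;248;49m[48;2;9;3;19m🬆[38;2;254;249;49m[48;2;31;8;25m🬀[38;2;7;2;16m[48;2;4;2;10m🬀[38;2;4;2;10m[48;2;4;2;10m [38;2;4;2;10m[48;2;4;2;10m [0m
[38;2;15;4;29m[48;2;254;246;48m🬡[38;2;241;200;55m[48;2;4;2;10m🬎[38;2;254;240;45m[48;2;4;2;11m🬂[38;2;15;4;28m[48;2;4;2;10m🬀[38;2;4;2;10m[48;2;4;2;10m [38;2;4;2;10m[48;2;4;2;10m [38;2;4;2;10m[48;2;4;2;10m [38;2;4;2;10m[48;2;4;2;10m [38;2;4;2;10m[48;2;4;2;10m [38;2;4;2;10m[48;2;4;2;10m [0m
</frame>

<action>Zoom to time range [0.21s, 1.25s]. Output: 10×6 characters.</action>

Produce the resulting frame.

<frame>
[38;2;4;2;10m[48;2;4;2;10m [38;2;4;2;10m[48;2;4;2;10m [38;2;4;2;10m[48;2;4;2;10m [38;2;4;2;10m[48;2;4;2;10m [38;2;4;2;10m[48;2;4;2;10m [38;2;4;2;10m[48;2;4;2;10m [38;2;4;2;10m[48;2;4;2;10m [38;2;4;2;10m[48;2;4;2;10m [38;2;4;2;10m[48;2;4;2;10m [38;2;4;2;10m[48;2;4;2;10m [0m
[38;2;4;2;10m[48;2;4;2;10m [38;2;4;2;10m[48;2;4;2;10m [38;2;4;2;10m[48;2;4;2;10m [38;2;4;2;10m[48;2;4;2;10m [38;2;4;2;10m[48;2;4;2;10m [38;2;4;2;10m[48;2;4;2;10m [38;2;4;2;10m[48;2;4;2;10m [38;2;4;2;10m[48;2;4;2;10m [38;2;4;2;10m[48;2;4;2;10m [38;2;4;2;10m[48;2;4;2;10m [0m
[38;2;4;2;10m[48;2;4;2;10m [38;2;4;2;10m[48;2;4;2;10m [38;2;4;2;10m[48;2;4;2;10m [38;2;4;2;10m[48;2;4;2;10m [38;2;4;2;10m[48;2;4;2;10m [38;2;4;2;10m[48;2;4;2;10m [38;2;4;2;10m[48;2;5;2;12m🬝[38;2;4;2;11m[48;2;27;6;48m🬝[38;2;5;2;11m[48;2;253;232;42m🬎[38;2;8;2;17m[48;2;253;221;38m🬆[0m
[38;2;4;2;10m[48;2;4;2;10m [38;2;4;2;10m[48;2;4;2;10m [38;2;4;2;10m[48;2;5;2;12m🬝[38;2;5;2;12m[48;2;77;18;88m🬝[38;2;7;2;15m[48;2;254;248;49m🬎[38;2;60;15;36m[48;2;254;248;49m🬆[38;2;73;19;45m[48;2;250;211;39m🬮[38;2;254;249;49m[48;2;35;9;37m🬆[38;2;253;237;44m[48;2;6;2;13m🬂[38;2;32;7;57m[48;2;5;2;12m🬀[0m
[38;2;9;2;19m[48;2;254;249;49m🬎[38;2;7;2;16m[48;2;251;222;40m🬂[38;2;253;238;45m[48;2;26;6;47m🬍[38;2;253;240;45m[48;2;13;3;25m🬆[38;2;252;201;29m[48;2;5;2;11m🬂[38;2;15;4;29m[48;2;4;2;11m🬀[38;2;5;2;11m[48;2;4;2;10m🬀[38;2;4;2;10m[48;2;4;2;10m [38;2;4;2;10m[48;2;4;2;10m [38;2;4;2;10m[48;2;4;2;10m [0m
[38;2;254;249;49m[48;2;27;7;25m🬀[38;2;13;3;25m[48;2;4;2;10m🬀[38;2;4;2;11m[48;2;4;2;10m🬀[38;2;4;2;10m[48;2;4;2;10m [38;2;4;2;10m[48;2;4;2;10m [38;2;4;2;10m[48;2;4;2;10m [38;2;4;2;10m[48;2;4;2;10m [38;2;4;2;10m[48;2;4;2;10m [38;2;4;2;10m[48;2;4;2;10m [38;2;4;2;10m[48;2;4;2;10m [0m
</frame>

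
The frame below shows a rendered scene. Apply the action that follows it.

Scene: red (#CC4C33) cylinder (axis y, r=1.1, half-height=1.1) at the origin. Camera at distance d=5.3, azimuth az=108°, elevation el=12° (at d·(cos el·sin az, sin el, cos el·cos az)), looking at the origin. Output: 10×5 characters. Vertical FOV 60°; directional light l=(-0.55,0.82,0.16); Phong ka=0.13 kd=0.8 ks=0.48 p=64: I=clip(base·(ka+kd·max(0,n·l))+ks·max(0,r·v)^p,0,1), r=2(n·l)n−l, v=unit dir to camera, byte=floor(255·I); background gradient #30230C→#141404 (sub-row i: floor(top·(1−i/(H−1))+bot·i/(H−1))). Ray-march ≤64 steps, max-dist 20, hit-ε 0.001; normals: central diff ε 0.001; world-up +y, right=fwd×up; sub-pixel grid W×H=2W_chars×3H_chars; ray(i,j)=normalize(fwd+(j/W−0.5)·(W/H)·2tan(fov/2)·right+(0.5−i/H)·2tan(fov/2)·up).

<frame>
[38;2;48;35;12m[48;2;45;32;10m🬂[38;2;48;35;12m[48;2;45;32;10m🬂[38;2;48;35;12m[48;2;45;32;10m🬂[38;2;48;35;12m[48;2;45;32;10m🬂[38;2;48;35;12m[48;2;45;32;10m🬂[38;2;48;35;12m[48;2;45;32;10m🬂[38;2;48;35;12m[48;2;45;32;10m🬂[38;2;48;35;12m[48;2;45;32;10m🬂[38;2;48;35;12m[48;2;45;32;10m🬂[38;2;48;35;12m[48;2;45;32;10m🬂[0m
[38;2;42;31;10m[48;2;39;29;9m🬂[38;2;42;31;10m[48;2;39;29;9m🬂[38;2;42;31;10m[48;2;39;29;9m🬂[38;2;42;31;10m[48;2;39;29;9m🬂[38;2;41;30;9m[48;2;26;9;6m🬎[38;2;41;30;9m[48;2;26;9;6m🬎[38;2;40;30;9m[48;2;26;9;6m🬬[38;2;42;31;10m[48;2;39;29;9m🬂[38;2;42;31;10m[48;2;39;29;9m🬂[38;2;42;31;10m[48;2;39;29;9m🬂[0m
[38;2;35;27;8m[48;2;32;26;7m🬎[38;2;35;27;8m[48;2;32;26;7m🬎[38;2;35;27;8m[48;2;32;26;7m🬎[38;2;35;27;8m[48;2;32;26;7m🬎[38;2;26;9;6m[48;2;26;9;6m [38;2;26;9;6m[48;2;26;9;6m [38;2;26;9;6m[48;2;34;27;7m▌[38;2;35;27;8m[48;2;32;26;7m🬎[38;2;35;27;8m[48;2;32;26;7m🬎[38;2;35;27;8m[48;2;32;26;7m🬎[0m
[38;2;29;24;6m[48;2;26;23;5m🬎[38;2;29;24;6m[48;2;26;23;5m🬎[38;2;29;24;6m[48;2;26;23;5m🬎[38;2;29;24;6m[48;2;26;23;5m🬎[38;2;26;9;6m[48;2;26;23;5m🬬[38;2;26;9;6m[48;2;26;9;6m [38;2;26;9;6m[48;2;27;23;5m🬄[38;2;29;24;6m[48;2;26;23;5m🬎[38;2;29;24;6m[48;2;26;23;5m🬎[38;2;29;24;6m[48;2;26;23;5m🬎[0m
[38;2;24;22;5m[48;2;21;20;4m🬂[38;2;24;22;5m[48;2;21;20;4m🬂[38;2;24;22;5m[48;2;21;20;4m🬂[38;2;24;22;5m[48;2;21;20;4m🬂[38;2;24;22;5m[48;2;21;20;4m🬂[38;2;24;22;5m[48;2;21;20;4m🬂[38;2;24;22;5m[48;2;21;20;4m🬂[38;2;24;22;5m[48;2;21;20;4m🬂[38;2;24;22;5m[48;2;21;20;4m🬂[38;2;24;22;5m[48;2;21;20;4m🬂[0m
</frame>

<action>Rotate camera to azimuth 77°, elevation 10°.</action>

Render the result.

<frame>
[38;2;48;35;12m[48;2;45;32;10m🬂[38;2;48;35;12m[48;2;45;32;10m🬂[38;2;48;35;12m[48;2;45;32;10m🬂[38;2;48;35;12m[48;2;45;32;10m🬂[38;2;48;35;12m[48;2;45;32;10m🬂[38;2;48;35;12m[48;2;45;32;10m🬂[38;2;48;35;12m[48;2;45;32;10m🬂[38;2;48;35;12m[48;2;45;32;10m🬂[38;2;48;35;12m[48;2;45;32;10m🬂[38;2;48;35;12m[48;2;45;32;10m🬂[0m
[38;2;42;31;10m[48;2;39;29;9m🬂[38;2;42;31;10m[48;2;39;29;9m🬂[38;2;42;31;10m[48;2;39;29;9m🬂[38;2;42;31;10m[48;2;39;29;9m🬂[38;2;41;30;9m[48;2;26;9;6m🬎[38;2;41;30;9m[48;2;26;9;6m🬎[38;2;40;30;9m[48;2;26;9;6m🬬[38;2;42;31;10m[48;2;39;29;9m🬂[38;2;42;31;10m[48;2;39;29;9m🬂[38;2;42;31;10m[48;2;39;29;9m🬂[0m
[38;2;35;27;8m[48;2;32;26;7m🬎[38;2;35;27;8m[48;2;32;26;7m🬎[38;2;35;27;8m[48;2;32;26;7m🬎[38;2;35;27;8m[48;2;32;26;7m🬎[38;2;26;9;6m[48;2;26;9;6m [38;2;26;9;6m[48;2;26;9;6m [38;2;26;9;6m[48;2;34;27;7m▌[38;2;35;27;8m[48;2;32;26;7m🬎[38;2;35;27;8m[48;2;32;26;7m🬎[38;2;35;27;8m[48;2;32;26;7m🬎[0m
[38;2;29;24;6m[48;2;26;23;5m🬎[38;2;29;24;6m[48;2;26;23;5m🬎[38;2;29;24;6m[48;2;26;23;5m🬎[38;2;29;24;6m[48;2;26;23;5m🬎[38;2;26;9;6m[48;2;26;23;5m🬬[38;2;26;9;6m[48;2;26;9;6m [38;2;26;9;6m[48;2;27;23;5m🬄[38;2;29;24;6m[48;2;26;23;5m🬎[38;2;29;24;6m[48;2;26;23;5m🬎[38;2;29;24;6m[48;2;26;23;5m🬎[0m
[38;2;24;22;5m[48;2;21;20;4m🬂[38;2;24;22;5m[48;2;21;20;4m🬂[38;2;24;22;5m[48;2;21;20;4m🬂[38;2;24;22;5m[48;2;21;20;4m🬂[38;2;24;22;5m[48;2;21;20;4m🬂[38;2;24;22;5m[48;2;21;20;4m🬂[38;2;24;22;5m[48;2;21;20;4m🬂[38;2;24;22;5m[48;2;21;20;4m🬂[38;2;24;22;5m[48;2;21;20;4m🬂[38;2;24;22;5m[48;2;21;20;4m🬂[0m
</frame>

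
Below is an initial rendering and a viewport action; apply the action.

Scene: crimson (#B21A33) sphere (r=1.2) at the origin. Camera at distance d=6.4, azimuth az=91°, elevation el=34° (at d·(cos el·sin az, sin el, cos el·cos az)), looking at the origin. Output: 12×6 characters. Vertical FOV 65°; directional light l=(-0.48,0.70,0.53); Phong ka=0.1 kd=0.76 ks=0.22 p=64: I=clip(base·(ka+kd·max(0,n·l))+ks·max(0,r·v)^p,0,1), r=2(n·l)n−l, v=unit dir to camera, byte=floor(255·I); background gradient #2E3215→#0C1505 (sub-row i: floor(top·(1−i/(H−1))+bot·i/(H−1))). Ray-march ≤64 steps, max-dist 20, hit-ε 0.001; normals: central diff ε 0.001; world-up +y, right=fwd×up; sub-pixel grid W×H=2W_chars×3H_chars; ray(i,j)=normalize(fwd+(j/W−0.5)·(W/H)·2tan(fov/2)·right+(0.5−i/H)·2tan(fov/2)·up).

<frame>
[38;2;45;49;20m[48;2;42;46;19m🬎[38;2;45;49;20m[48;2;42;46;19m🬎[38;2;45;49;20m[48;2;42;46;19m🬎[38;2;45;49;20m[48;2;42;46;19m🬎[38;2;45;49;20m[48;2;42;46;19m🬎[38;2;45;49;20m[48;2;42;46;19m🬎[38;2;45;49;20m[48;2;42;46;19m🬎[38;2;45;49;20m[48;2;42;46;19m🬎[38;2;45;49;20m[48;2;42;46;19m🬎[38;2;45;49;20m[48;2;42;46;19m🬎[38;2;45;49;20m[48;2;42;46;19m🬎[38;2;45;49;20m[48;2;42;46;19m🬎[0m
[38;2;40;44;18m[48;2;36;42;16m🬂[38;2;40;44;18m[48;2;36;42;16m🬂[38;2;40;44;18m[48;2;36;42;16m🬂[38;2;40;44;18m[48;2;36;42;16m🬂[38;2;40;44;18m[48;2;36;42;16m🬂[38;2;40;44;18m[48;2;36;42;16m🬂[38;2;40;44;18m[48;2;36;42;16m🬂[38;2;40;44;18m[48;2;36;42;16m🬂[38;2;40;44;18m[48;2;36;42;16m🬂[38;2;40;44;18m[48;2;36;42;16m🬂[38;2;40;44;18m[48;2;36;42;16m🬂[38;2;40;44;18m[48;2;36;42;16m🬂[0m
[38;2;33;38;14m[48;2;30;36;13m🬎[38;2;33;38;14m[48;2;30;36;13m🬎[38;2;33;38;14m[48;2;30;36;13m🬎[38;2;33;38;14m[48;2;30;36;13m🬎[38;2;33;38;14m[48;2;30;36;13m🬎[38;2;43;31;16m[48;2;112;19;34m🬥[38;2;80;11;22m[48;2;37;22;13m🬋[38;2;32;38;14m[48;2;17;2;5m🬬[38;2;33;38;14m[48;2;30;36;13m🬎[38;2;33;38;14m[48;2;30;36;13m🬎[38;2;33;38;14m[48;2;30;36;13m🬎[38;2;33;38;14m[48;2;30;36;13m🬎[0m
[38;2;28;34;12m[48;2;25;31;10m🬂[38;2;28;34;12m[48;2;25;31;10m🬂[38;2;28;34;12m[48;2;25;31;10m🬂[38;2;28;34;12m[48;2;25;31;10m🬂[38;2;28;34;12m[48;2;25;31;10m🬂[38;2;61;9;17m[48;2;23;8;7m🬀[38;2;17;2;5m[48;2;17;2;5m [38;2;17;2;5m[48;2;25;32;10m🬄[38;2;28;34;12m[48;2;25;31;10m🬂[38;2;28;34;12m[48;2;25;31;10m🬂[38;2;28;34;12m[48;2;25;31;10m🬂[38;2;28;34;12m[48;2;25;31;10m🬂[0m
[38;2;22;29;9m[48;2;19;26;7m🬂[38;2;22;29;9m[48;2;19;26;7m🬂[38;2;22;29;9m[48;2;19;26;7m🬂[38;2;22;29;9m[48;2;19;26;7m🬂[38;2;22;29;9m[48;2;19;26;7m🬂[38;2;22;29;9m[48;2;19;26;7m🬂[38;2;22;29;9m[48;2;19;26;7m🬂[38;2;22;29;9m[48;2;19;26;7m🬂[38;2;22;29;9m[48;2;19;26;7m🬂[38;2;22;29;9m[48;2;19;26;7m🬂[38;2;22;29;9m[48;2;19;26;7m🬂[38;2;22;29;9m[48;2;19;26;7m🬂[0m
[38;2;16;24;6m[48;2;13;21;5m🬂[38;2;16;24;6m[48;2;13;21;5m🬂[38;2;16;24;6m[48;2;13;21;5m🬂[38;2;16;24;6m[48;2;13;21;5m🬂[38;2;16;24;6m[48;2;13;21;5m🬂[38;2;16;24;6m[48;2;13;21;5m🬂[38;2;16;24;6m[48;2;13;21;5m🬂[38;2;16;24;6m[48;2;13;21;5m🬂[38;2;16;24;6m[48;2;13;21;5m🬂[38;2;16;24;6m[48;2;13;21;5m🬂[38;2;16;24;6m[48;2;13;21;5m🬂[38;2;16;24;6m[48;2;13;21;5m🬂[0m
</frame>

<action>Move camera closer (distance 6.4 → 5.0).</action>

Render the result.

<frame>
[38;2;45;49;20m[48;2;42;46;19m🬎[38;2;45;49;20m[48;2;42;46;19m🬎[38;2;45;49;20m[48;2;42;46;19m🬎[38;2;45;49;20m[48;2;42;46;19m🬎[38;2;45;49;20m[48;2;42;46;19m🬎[38;2;45;49;20m[48;2;42;46;19m🬎[38;2;45;49;20m[48;2;42;46;19m🬎[38;2;45;49;20m[48;2;42;46;19m🬎[38;2;45;49;20m[48;2;42;46;19m🬎[38;2;45;49;20m[48;2;42;46;19m🬎[38;2;45;49;20m[48;2;42;46;19m🬎[38;2;45;49;20m[48;2;42;46;19m🬎[0m
[38;2;40;44;18m[48;2;36;42;16m🬂[38;2;40;44;18m[48;2;36;42;16m🬂[38;2;40;44;18m[48;2;36;42;16m🬂[38;2;40;44;18m[48;2;36;42;16m🬂[38;2;40;44;18m[48;2;36;42;16m🬂[38;2;40;44;18m[48;2;36;42;16m🬂[38;2;40;44;18m[48;2;36;42;16m🬂[38;2;40;44;18m[48;2;36;42;16m🬂[38;2;40;44;18m[48;2;36;42;16m🬂[38;2;40;44;18m[48;2;36;42;16m🬂[38;2;40;44;18m[48;2;36;42;16m🬂[38;2;40;44;18m[48;2;36;42;16m🬂[0m
[38;2;33;38;14m[48;2;30;36;13m🬎[38;2;33;38;14m[48;2;30;36;13m🬎[38;2;33;38;14m[48;2;30;36;13m🬎[38;2;33;38;14m[48;2;30;36;13m🬎[38;2;32;38;14m[48;2;99;14;28m🬝[38;2;46;23;15m[48;2;99;15;29m🬟[38;2;85;12;24m[48;2;40;5;11m🬆[38;2;33;38;14m[48;2;24;3;6m🬊[38;2;33;38;14m[48;2;30;36;13m🬎[38;2;33;38;14m[48;2;30;36;13m🬎[38;2;33;38;14m[48;2;30;36;13m🬎[38;2;33;38;14m[48;2;30;36;13m🬎[0m
[38;2;28;34;12m[48;2;25;31;10m🬂[38;2;28;34;12m[48;2;25;31;10m🬂[38;2;28;34;12m[48;2;25;31;10m🬂[38;2;28;34;12m[48;2;25;31;10m🬂[38;2;54;7;15m[48;2;25;32;10m🬉[38;2;48;7;14m[48;2;20;2;6m🬀[38;2;17;2;5m[48;2;17;2;5m [38;2;17;2;5m[48;2;24;31;10m🬝[38;2;28;34;12m[48;2;25;31;10m🬂[38;2;28;34;12m[48;2;25;31;10m🬂[38;2;28;34;12m[48;2;25;31;10m🬂[38;2;28;34;12m[48;2;25;31;10m🬂[0m
[38;2;22;29;9m[48;2;19;26;7m🬂[38;2;22;29;9m[48;2;19;26;7m🬂[38;2;22;29;9m[48;2;19;26;7m🬂[38;2;22;29;9m[48;2;19;26;7m🬂[38;2;22;29;9m[48;2;19;26;7m🬂[38;2;19;27;7m[48;2;17;2;5m🬺[38;2;17;2;5m[48;2;19;26;7m🬂[38;2;22;29;9m[48;2;19;26;7m🬂[38;2;22;29;9m[48;2;19;26;7m🬂[38;2;22;29;9m[48;2;19;26;7m🬂[38;2;22;29;9m[48;2;19;26;7m🬂[38;2;22;29;9m[48;2;19;26;7m🬂[0m
[38;2;16;24;6m[48;2;13;21;5m🬂[38;2;16;24;6m[48;2;13;21;5m🬂[38;2;16;24;6m[48;2;13;21;5m🬂[38;2;16;24;6m[48;2;13;21;5m🬂[38;2;16;24;6m[48;2;13;21;5m🬂[38;2;16;24;6m[48;2;13;21;5m🬂[38;2;16;24;6m[48;2;13;21;5m🬂[38;2;16;24;6m[48;2;13;21;5m🬂[38;2;16;24;6m[48;2;13;21;5m🬂[38;2;16;24;6m[48;2;13;21;5m🬂[38;2;16;24;6m[48;2;13;21;5m🬂[38;2;16;24;6m[48;2;13;21;5m🬂[0m
</frame>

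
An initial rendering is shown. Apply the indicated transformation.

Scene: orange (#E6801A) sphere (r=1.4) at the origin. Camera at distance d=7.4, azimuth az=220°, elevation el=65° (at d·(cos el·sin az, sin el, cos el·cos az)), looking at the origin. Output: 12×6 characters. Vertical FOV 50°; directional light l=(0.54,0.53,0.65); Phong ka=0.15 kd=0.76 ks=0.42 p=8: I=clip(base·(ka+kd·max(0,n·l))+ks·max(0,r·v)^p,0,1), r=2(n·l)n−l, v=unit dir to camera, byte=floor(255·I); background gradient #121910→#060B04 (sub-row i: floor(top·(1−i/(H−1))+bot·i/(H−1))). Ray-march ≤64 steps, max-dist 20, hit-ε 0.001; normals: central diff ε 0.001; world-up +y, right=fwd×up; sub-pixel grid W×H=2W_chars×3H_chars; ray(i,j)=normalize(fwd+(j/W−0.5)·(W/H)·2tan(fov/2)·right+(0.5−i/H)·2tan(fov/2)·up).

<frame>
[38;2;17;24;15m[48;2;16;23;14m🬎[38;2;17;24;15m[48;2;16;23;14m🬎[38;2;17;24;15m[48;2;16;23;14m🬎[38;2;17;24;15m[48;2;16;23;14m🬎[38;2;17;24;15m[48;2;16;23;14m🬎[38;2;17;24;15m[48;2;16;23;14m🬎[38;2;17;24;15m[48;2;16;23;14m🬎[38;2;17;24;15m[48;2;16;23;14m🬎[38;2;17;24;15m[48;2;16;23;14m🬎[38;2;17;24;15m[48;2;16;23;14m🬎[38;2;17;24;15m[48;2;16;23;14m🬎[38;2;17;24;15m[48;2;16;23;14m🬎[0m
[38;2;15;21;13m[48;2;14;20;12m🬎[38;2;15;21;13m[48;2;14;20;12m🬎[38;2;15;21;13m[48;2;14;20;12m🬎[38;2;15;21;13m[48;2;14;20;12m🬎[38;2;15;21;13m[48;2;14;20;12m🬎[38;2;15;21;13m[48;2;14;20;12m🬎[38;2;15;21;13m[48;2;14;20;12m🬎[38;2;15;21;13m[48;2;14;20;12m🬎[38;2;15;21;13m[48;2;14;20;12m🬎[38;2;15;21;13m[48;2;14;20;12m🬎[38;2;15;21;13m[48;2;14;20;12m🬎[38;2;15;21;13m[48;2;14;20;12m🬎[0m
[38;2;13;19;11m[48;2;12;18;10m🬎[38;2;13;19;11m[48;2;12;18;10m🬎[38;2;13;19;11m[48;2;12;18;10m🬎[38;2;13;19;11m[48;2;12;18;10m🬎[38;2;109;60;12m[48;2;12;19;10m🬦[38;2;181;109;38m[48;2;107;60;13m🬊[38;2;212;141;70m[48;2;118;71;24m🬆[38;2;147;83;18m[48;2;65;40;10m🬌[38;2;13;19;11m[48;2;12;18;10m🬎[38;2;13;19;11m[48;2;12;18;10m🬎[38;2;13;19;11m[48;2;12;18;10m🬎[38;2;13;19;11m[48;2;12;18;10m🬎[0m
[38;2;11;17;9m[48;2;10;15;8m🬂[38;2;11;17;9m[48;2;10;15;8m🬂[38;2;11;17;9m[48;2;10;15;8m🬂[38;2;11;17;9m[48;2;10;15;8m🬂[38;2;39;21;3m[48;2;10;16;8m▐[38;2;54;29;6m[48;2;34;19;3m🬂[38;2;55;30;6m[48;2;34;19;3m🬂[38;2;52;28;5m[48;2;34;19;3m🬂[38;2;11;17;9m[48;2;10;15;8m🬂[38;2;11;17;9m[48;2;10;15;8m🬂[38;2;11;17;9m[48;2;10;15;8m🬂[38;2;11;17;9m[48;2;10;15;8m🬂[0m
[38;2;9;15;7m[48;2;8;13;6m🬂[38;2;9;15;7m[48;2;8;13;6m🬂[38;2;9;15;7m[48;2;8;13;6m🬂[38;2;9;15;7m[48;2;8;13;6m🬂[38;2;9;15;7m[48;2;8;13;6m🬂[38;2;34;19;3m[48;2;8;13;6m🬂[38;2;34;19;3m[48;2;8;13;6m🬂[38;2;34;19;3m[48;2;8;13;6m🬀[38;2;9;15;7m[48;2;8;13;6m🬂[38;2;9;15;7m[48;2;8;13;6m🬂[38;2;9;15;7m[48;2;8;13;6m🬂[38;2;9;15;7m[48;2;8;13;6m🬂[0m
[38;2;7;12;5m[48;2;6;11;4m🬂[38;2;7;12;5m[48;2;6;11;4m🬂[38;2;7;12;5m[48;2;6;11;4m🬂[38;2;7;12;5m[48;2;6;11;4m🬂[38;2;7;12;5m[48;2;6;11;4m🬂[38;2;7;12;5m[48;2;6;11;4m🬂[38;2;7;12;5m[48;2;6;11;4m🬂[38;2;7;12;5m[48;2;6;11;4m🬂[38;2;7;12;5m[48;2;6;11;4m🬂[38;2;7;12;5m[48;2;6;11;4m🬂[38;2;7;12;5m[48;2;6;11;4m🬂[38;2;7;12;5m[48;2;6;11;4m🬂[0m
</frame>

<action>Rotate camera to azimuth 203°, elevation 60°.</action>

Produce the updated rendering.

<frame>
[38;2;17;24;15m[48;2;16;23;14m🬎[38;2;17;24;15m[48;2;16;23;14m🬎[38;2;17;24;15m[48;2;16;23;14m🬎[38;2;17;24;15m[48;2;16;23;14m🬎[38;2;17;24;15m[48;2;16;23;14m🬎[38;2;17;24;15m[48;2;16;23;14m🬎[38;2;17;24;15m[48;2;16;23;14m🬎[38;2;17;24;15m[48;2;16;23;14m🬎[38;2;17;24;15m[48;2;16;23;14m🬎[38;2;17;24;15m[48;2;16;23;14m🬎[38;2;17;24;15m[48;2;16;23;14m🬎[38;2;17;24;15m[48;2;16;23;14m🬎[0m
[38;2;15;21;13m[48;2;14;20;12m🬎[38;2;15;21;13m[48;2;14;20;12m🬎[38;2;15;21;13m[48;2;14;20;12m🬎[38;2;15;21;13m[48;2;14;20;12m🬎[38;2;15;21;13m[48;2;14;20;12m🬎[38;2;15;21;13m[48;2;14;20;12m🬎[38;2;15;21;13m[48;2;14;20;12m🬎[38;2;15;21;13m[48;2;14;20;12m🬎[38;2;15;21;13m[48;2;14;20;12m🬎[38;2;15;21;13m[48;2;14;20;12m🬎[38;2;15;21;13m[48;2;14;20;12m🬎[38;2;15;21;13m[48;2;14;20;12m🬎[0m
[38;2;13;19;11m[48;2;12;18;10m🬎[38;2;13;19;11m[48;2;12;18;10m🬎[38;2;13;19;11m[48;2;12;18;10m🬎[38;2;13;19;11m[48;2;12;18;10m🬎[38;2;133;74;15m[48;2;12;19;10m🬦[38;2;193;124;53m[48;2;97;55;12m🬎[38;2;182;118;54m[48;2;90;51;12m🬆[38;2;112;62;12m[48;2;41;27;7m🬌[38;2;13;19;11m[48;2;12;18;10m🬎[38;2;13;19;11m[48;2;12;18;10m🬎[38;2;13;19;11m[48;2;12;18;10m🬎[38;2;13;19;11m[48;2;12;18;10m🬎[0m
[38;2;11;17;9m[48;2;10;15;8m🬂[38;2;11;17;9m[48;2;10;15;8m🬂[38;2;11;17;9m[48;2;10;15;8m🬂[38;2;11;17;9m[48;2;10;15;8m🬂[38;2;71;39;8m[48;2;19;17;6m🬁[38;2;57;31;6m[48;2;34;19;3m🬂[38;2;43;24;4m[48;2;34;19;3m🬀[38;2;34;19;3m[48;2;34;19;3m [38;2;11;17;9m[48;2;10;15;8m🬂[38;2;11;17;9m[48;2;10;15;8m🬂[38;2;11;17;9m[48;2;10;15;8m🬂[38;2;11;17;9m[48;2;10;15;8m🬂[0m
[38;2;9;15;7m[48;2;8;13;6m🬂[38;2;9;15;7m[48;2;8;13;6m🬂[38;2;9;15;7m[48;2;8;13;6m🬂[38;2;9;15;7m[48;2;8;13;6m🬂[38;2;9;15;7m[48;2;8;13;6m🬂[38;2;34;19;3m[48;2;8;13;6m🬂[38;2;34;19;3m[48;2;8;13;6m🬂[38;2;34;19;3m[48;2;8;13;6m🬀[38;2;9;15;7m[48;2;8;13;6m🬂[38;2;9;15;7m[48;2;8;13;6m🬂[38;2;9;15;7m[48;2;8;13;6m🬂[38;2;9;15;7m[48;2;8;13;6m🬂[0m
[38;2;7;12;5m[48;2;6;11;4m🬂[38;2;7;12;5m[48;2;6;11;4m🬂[38;2;7;12;5m[48;2;6;11;4m🬂[38;2;7;12;5m[48;2;6;11;4m🬂[38;2;7;12;5m[48;2;6;11;4m🬂[38;2;7;12;5m[48;2;6;11;4m🬂[38;2;7;12;5m[48;2;6;11;4m🬂[38;2;7;12;5m[48;2;6;11;4m🬂[38;2;7;12;5m[48;2;6;11;4m🬂[38;2;7;12;5m[48;2;6;11;4m🬂[38;2;7;12;5m[48;2;6;11;4m🬂[38;2;7;12;5m[48;2;6;11;4m🬂[0m
</frame>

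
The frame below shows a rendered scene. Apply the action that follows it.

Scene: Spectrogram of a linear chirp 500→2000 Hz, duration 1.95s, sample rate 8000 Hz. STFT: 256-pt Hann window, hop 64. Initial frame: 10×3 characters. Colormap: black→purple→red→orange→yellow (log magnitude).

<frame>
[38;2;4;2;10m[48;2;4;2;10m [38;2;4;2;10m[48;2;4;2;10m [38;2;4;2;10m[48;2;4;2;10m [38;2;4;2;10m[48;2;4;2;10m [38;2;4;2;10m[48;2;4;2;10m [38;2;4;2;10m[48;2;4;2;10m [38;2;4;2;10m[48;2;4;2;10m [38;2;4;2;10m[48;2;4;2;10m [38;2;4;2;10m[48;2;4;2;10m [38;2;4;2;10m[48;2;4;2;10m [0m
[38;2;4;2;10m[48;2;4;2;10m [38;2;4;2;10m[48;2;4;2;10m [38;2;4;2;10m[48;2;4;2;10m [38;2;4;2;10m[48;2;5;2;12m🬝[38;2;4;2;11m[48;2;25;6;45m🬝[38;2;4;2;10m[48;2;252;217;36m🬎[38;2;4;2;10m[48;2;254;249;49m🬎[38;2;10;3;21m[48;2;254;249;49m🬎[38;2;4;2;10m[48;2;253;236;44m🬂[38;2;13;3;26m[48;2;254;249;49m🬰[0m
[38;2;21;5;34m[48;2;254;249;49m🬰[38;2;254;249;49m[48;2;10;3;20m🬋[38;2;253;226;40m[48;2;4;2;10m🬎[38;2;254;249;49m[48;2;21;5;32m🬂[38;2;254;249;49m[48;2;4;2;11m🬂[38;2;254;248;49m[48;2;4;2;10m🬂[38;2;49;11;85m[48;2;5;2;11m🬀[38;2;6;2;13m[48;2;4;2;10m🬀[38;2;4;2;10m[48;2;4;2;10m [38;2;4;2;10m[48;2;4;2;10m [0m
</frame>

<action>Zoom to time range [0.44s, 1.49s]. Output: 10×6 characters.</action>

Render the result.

<frame>
[38;2;4;2;10m[48;2;4;2;10m [38;2;4;2;10m[48;2;4;2;10m [38;2;4;2;10m[48;2;4;2;10m [38;2;4;2;10m[48;2;4;2;10m [38;2;4;2;10m[48;2;4;2;10m [38;2;4;2;10m[48;2;4;2;10m [38;2;4;2;10m[48;2;4;2;10m [38;2;4;2;10m[48;2;4;2;10m [38;2;4;2;10m[48;2;4;2;10m [38;2;4;2;10m[48;2;4;2;10m [0m
[38;2;4;2;10m[48;2;4;2;10m [38;2;4;2;10m[48;2;4;2;10m [38;2;4;2;10m[48;2;4;2;10m [38;2;4;2;10m[48;2;4;2;10m [38;2;4;2;10m[48;2;4;2;10m [38;2;4;2;10m[48;2;4;2;10m [38;2;4;2;10m[48;2;4;2;10m [38;2;4;2;10m[48;2;4;2;10m [38;2;4;2;10m[48;2;4;2;10m [38;2;4;2;10m[48;2;4;2;10m [0m
[38;2;4;2;10m[48;2;4;2;10m [38;2;4;2;10m[48;2;4;2;10m [38;2;4;2;10m[48;2;4;2;10m [38;2;4;2;10m[48;2;4;2;10m [38;2;4;2;10m[48;2;4;2;10m [38;2;4;2;10m[48;2;4;2;10m [38;2;4;2;10m[48;2;4;2;10m [38;2;4;2;10m[48;2;4;2;10m [38;2;4;2;10m[48;2;4;2;10m [38;2;4;2;10m[48;2;4;2;10m [0m
[38;2;4;2;10m[48;2;4;2;10m [38;2;4;2;10m[48;2;4;2;11m🬝[38;2;4;2;10m[48;2;5;2;12m🬝[38;2;4;2;10m[48;2;6;2;14m🬎[38;2;5;2;12m[48;2;23;6;42m🬝[38;2;16;4;26m[48;2;251;186;24m🬝[38;2;5;2;12m[48;2;254;249;49m🬎[38;2;11;3;23m[48;2;254;249;49m🬎[38;2;38;10;36m[48;2;254;243;47m🬆[38;2;46;11;39m[48;2;253;240;45m🬡[0m
[38;2;6;2;13m[48;2;254;237;44m🬂[38;2;16;4;30m[48;2;239;190;54m🬡[38;2;243;198;48m[48;2;16;4;30m🬍[38;2;253;235;43m[48;2;5;2;13m🬎[38;2;254;249;49m[48;2;26;6;38m🬂[38;2;254;249;49m[48;2;6;2;14m🬂[38;2;245;186;38m[48;2;4;2;11m🬂[38;2;49;11;85m[48;2;6;2;13m🬀[38;2;8;2;17m[48;2;4;2;10m🬂[38;2;5;2;13m[48;2;4;2;10m🬀[0m
[38;2;6;2;14m[48;2;4;2;10m🬂[38;2;5;2;12m[48;2;4;2;10m🬀[38;2;4;2;11m[48;2;4;2;10m🬀[38;2;4;2;10m[48;2;4;2;10m [38;2;4;2;10m[48;2;4;2;10m [38;2;4;2;10m[48;2;4;2;10m [38;2;4;2;10m[48;2;4;2;10m [38;2;4;2;10m[48;2;4;2;10m [38;2;4;2;10m[48;2;4;2;10m [38;2;4;2;10m[48;2;4;2;10m [0m
</frame>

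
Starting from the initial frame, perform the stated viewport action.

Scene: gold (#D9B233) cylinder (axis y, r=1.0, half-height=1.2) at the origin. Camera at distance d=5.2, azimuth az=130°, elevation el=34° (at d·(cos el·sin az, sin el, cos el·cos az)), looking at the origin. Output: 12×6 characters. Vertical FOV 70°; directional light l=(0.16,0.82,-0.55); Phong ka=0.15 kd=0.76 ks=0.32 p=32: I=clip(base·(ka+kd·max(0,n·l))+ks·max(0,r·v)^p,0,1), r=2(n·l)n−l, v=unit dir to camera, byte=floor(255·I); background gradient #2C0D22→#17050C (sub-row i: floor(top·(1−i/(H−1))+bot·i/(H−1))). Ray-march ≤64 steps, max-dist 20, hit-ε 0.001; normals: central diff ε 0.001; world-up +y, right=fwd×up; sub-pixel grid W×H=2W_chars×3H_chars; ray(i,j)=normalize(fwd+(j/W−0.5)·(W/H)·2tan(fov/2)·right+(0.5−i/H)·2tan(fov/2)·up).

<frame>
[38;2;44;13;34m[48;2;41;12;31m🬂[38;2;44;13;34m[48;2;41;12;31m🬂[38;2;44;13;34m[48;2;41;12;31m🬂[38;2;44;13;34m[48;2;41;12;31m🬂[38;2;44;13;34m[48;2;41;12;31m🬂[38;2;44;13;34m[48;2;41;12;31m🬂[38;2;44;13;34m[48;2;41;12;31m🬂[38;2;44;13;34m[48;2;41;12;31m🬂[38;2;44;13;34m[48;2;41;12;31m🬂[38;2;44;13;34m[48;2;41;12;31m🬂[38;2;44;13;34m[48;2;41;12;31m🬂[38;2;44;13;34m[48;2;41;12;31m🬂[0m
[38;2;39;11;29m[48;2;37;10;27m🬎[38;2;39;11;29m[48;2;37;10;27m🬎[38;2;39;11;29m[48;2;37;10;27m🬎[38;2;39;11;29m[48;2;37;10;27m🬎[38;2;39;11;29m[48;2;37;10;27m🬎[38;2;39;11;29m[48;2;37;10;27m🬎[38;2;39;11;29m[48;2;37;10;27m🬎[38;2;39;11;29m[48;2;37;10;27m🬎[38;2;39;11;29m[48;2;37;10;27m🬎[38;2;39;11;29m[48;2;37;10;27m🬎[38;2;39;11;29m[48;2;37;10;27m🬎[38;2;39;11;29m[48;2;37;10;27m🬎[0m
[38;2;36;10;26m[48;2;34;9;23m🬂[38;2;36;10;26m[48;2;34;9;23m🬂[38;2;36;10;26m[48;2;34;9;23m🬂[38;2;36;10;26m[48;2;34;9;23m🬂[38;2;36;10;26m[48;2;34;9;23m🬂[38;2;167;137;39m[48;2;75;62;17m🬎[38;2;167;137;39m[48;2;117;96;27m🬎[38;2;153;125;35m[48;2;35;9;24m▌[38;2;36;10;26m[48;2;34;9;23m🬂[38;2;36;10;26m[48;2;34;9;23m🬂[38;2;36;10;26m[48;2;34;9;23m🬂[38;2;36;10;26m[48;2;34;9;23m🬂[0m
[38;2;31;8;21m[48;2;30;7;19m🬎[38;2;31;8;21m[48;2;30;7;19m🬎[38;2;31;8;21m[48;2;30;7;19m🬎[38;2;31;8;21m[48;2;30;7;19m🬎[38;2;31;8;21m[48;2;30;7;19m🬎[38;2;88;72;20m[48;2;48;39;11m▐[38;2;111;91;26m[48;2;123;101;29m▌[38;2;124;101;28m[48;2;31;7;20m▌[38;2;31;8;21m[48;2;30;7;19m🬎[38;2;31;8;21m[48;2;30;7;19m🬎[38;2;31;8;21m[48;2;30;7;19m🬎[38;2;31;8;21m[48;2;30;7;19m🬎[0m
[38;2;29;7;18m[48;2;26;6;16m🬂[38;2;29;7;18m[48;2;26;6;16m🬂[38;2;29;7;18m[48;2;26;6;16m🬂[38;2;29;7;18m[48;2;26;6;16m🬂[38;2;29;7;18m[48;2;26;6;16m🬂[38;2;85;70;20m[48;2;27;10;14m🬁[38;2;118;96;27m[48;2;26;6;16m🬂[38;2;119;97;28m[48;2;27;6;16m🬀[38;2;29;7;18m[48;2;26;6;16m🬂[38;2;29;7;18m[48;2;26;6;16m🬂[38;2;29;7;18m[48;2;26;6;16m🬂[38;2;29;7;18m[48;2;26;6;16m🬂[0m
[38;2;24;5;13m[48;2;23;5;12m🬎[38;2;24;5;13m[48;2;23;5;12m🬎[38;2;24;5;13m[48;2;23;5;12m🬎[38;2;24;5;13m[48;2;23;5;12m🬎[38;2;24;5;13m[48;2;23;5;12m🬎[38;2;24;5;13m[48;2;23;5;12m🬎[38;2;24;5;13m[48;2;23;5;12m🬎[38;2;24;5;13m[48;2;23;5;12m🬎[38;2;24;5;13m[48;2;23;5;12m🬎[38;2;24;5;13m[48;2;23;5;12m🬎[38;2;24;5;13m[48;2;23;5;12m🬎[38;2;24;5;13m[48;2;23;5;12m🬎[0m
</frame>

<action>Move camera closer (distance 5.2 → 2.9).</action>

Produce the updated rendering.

<frame>
[38;2;44;13;34m[48;2;41;12;31m🬂[38;2;44;13;34m[48;2;41;12;31m🬂[38;2;44;13;34m[48;2;41;12;31m🬂[38;2;44;13;34m[48;2;41;12;31m🬂[38;2;44;13;34m[48;2;41;12;31m🬂[38;2;44;13;34m[48;2;41;12;31m🬂[38;2;44;13;34m[48;2;41;12;31m🬂[38;2;44;13;34m[48;2;41;12;31m🬂[38;2;44;13;34m[48;2;41;12;31m🬂[38;2;44;13;34m[48;2;41;12;31m🬂[38;2;44;13;34m[48;2;41;12;31m🬂[38;2;44;13;34m[48;2;41;12;31m🬂[0m
[38;2;39;11;29m[48;2;37;10;27m🬎[38;2;39;11;29m[48;2;37;10;27m🬎[38;2;39;11;29m[48;2;37;10;27m🬎[38;2;167;137;39m[48;2;45;23;23m🬍[38;2;167;137;39m[48;2;82;67;19m🬎[38;2;167;137;39m[48;2;100;82;23m🬎[38;2;171;140;40m[48;2;116;95;27m🬝[38;2;167;137;39m[48;2;122;100;28m🬎[38;2;167;137;39m[48;2;126;103;29m🬎[38;2;167;137;39m[48;2;38;10;28m🬃[38;2;39;11;29m[48;2;37;10;27m🬎[38;2;39;11;29m[48;2;37;10;27m🬎[0m
[38;2;36;10;26m[48;2;34;9;23m🬂[38;2;36;10;26m[48;2;34;9;23m🬂[38;2;36;10;26m[48;2;34;9;23m🬂[38;2;51;42;11m[48;2;35;14;20m🬉[38;2;85;69;19m[48;2;70;58;16m▐[38;2;103;85;24m[48;2;95;78;22m▐[38;2;111;91;26m[48;2;116;95;27m▌[38;2;121;99;28m[48;2;124;102;29m▌[38;2;125;103;29m[48;2;121;99;28m🬝[38;2;36;10;26m[48;2;34;9;23m🬂[38;2;36;10;26m[48;2;34;9;23m🬂[38;2;36;10;26m[48;2;34;9;23m🬂[0m
[38;2;31;8;21m[48;2;30;7;19m🬎[38;2;31;8;21m[48;2;30;7;19m🬎[38;2;31;8;21m[48;2;30;7;19m🬎[38;2;31;8;21m[48;2;30;7;19m🬎[38;2;78;64;18m[48;2;56;46;12m▐[38;2;102;84;24m[48;2;92;75;21m▐[38;2;111;91;26m[48;2;117;96;27m▌[38;2;122;100;28m[48;2;125;103;29m▌[38;2;125;103;29m[48;2;31;7;20m▌[38;2;31;8;21m[48;2;30;7;19m🬎[38;2;31;8;21m[48;2;30;7;19m🬎[38;2;31;8;21m[48;2;30;7;19m🬎[0m
[38;2;29;7;18m[48;2;26;6;16m🬂[38;2;29;7;18m[48;2;26;6;16m🬂[38;2;29;7;18m[48;2;26;6;16m🬂[38;2;29;7;18m[48;2;26;6;16m🬂[38;2;67;54;15m[48;2;29;13;13m▐[38;2;100;82;23m[48;2;87;71;20m▐[38;2;111;91;26m[48;2;118;97;27m▌[38;2;124;101;29m[48;2;126;103;29m▌[38;2;121;99;28m[48;2;27;6;16m🬀[38;2;29;7;18m[48;2;26;6;16m🬂[38;2;29;7;18m[48;2;26;6;16m🬂[38;2;29;7;18m[48;2;26;6;16m🬂[0m
[38;2;24;5;13m[48;2;23;5;12m🬎[38;2;24;5;13m[48;2;23;5;12m🬎[38;2;24;5;13m[48;2;23;5;12m🬎[38;2;24;5;13m[48;2;23;5;12m🬎[38;2;53;43;12m[48;2;23;5;12m🬁[38;2;93;76;21m[48;2;23;5;12m🬊[38;2;115;94;27m[48;2;23;5;12m🬎[38;2;125;103;29m[48;2;23;5;12m🬂[38;2;24;5;13m[48;2;23;5;12m🬎[38;2;24;5;13m[48;2;23;5;12m🬎[38;2;24;5;13m[48;2;23;5;12m🬎[38;2;24;5;13m[48;2;23;5;12m🬎[0m
</frame>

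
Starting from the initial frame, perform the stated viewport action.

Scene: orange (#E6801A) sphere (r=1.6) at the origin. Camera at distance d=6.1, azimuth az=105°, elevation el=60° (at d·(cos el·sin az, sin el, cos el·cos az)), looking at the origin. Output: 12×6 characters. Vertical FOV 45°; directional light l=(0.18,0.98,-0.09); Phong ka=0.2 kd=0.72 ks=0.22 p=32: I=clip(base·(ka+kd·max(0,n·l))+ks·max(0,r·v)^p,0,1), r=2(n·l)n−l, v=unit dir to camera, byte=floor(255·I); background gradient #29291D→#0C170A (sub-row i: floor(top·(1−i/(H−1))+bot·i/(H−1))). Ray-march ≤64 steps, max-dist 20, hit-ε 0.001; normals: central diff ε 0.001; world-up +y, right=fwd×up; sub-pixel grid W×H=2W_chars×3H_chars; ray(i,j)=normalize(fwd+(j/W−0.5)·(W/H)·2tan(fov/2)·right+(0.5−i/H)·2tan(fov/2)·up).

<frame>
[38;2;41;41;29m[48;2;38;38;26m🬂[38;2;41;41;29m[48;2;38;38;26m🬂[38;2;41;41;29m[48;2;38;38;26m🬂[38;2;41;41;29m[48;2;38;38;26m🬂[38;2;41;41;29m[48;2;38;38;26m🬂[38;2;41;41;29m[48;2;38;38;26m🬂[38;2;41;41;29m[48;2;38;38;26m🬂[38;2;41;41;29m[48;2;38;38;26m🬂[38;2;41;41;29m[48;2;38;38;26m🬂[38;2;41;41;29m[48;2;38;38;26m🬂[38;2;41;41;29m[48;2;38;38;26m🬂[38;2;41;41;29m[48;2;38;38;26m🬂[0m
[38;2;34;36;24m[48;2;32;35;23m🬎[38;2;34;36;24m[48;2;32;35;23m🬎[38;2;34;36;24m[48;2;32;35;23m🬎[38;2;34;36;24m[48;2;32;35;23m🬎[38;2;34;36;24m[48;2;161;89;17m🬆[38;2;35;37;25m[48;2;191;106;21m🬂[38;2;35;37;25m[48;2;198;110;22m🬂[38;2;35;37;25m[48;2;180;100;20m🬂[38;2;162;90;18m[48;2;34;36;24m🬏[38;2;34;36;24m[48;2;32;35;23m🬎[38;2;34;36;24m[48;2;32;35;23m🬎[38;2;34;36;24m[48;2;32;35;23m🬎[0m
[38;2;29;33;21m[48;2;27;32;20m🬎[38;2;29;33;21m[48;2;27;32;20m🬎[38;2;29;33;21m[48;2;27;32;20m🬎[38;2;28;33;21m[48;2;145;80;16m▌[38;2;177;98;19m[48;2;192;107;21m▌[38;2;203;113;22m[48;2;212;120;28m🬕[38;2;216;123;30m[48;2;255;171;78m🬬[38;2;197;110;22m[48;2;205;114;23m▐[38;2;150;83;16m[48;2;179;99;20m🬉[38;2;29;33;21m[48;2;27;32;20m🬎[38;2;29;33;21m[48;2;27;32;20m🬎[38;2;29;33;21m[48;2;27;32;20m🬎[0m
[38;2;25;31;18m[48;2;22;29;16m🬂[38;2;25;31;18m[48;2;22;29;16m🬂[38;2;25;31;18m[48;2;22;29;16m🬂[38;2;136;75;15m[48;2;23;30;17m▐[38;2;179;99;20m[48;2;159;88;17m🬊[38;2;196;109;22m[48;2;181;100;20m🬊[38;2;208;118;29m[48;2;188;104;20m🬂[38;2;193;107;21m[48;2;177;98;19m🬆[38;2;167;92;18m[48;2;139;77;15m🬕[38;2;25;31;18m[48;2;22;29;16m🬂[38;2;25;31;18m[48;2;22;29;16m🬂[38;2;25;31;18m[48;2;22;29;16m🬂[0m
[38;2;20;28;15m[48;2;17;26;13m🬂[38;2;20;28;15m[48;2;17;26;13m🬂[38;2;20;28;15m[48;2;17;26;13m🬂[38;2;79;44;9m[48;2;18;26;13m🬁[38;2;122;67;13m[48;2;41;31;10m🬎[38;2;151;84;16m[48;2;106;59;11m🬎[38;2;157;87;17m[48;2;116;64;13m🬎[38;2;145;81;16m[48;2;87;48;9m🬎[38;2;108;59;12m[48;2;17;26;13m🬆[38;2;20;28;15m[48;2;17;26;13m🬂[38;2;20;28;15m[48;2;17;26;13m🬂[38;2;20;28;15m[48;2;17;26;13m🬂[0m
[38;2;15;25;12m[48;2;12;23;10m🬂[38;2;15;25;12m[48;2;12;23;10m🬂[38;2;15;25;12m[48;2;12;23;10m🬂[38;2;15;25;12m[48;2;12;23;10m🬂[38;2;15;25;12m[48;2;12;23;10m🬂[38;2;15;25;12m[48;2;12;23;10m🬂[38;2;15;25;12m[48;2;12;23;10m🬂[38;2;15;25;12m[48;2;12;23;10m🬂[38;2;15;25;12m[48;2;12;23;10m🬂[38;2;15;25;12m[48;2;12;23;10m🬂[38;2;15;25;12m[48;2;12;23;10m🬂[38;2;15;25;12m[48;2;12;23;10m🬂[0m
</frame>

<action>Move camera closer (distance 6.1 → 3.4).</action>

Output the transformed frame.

<frame>
[38;2;41;41;29m[48;2;38;38;26m🬂[38;2;39;39;27m[48;2;162;90;18m🬝[38;2;41;41;29m[48;2;178;99;19m🬀[38;2;190;105;21m[48;2;198;110;22m🬆[38;2;200;111;22m[48;2;205;114;23m🬆[38;2;205;114;23m[48;2;209;116;23m🬆[38;2;208;115;23m[48;2;211;117;23m🬎[38;2;205;113;23m[48;2;209;116;23m🬂[38;2;200;111;22m[48;2;205;114;23m🬊[38;2;176;98;20m[48;2;195;108;21m🬁[38;2;40;40;28m[48;2;177;98;20m🬊[38;2;41;41;29m[48;2;38;38;26m🬂[0m
[38;2;34;36;24m[48;2;32;35;23m🬎[38;2;35;37;25m[48;2;172;95;19m🬀[38;2;187;104;21m[48;2;193;107;21m▌[38;2;198;110;22m[48;2;202;112;22m▌[38;2;205;114;23m[48;2;207;115;23m▌[38;2;210;117;23m[48;2;218;125;32m🬝[38;2;212;118;24m[48;2;224;130;37m🬎[38;2;210;117;23m[48;2;215;121;28m🬬[38;2;208;115;23m[48;2;206;114;23m▌[38;2;199;110;22m[48;2;203;113;22m▐[38;2;184;102;20m[48;2;193;107;21m▐[38;2;173;96;19m[48;2;34;36;24m🬓[0m
[38;2;28;33;21m[48;2;148;82;16m▌[38;2;179;99;20m[48;2;168;93;19m▐[38;2;192;106;21m[48;2;186;103;20m▐[38;2;199;111;22m[48;2;195;109;22m🬊[38;2;204;113;23m[48;2;201;111;22m🬨[38;2;231;140;48m[48;2;212;121;30m▐[38;2;253;163;71m[48;2;239;147;56m🬌[38;2;222;130;38m[48;2;209;117;26m▌[38;2;205;114;23m[48;2;202;112;22m🬆[38;2;200;110;22m[48;2;196;109;22m🬕[38;2;192;107;21m[48;2;186;103;20m▌[38;2;177;98;19m[48;2;158;88;17m▌[0m
[38;2;142;79;15m[48;2;23;30;17m▐[38;2;171;95;18m[48;2;160;89;17m▐[38;2;184;102;20m[48;2;178;98;19m🬊[38;2;193;107;21m[48;2;187;104;20m🬊[38;2;197;110;22m[48;2;192;107;21m🬊[38;2;204;115;26m[48;2;196;109;22m🬂[38;2;211;121;31m[48;2;198;110;22m🬂[38;2;204;114;24m[48;2;197;109;22m🬂[38;2;198;110;22m[48;2;193;108;21m🬆[38;2;194;107;21m[48;2;188;104;21m🬆[38;2;185;103;20m[48;2;178;98;19m🬆[38;2;168;93;18m[48;2;152;84;16m▌[0m
[38;2;124;69;14m[48;2;18;26;13m🬁[38;2;152;85;16m[48;2;133;74;14m🬨[38;2;172;95;19m[48;2;161;89;17m🬊[38;2;181;100;20m[48;2;172;95;19m🬊[38;2;186;103;20m[48;2;179;99;20m🬊[38;2;189;105;21m[48;2;183;101;20m🬊[38;2;190;105;21m[48;2;183;101;20m🬎[38;2;190;105;21m[48;2;183;102;20m🬆[38;2;187;104;20m[48;2;179;99;20m🬆[38;2;182;101;20m[48;2;173;95;19m🬆[38;2;171;95;19m[48;2;159;88;17m🬆[38;2;143;79;15m[48;2;17;26;13m🬕[0m
[38;2;15;25;12m[48;2;12;23;10m🬂[38;2;121;67;13m[48;2;13;23;10m🬉[38;2;144;80;16m[48;2;120;66;13m🬎[38;2;162;90;17m[48;2;147;81;16m🬊[38;2;169;94;18m[48;2;157;87;17m🬊[38;2;172;95;18m[48;2;159;88;18m🬎[38;2;173;96;19m[48;2;161;89;18m🬎[38;2;172;95;19m[48;2;159;88;17m🬎[38;2;169;94;18m[48;2;156;87;17m🬆[38;2;158;88;17m[48;2;141;78;15m🬎[38;2;133;74;14m[48;2;12;23;10m🬝[38;2;15;25;12m[48;2;12;23;10m🬂[0m
</frame>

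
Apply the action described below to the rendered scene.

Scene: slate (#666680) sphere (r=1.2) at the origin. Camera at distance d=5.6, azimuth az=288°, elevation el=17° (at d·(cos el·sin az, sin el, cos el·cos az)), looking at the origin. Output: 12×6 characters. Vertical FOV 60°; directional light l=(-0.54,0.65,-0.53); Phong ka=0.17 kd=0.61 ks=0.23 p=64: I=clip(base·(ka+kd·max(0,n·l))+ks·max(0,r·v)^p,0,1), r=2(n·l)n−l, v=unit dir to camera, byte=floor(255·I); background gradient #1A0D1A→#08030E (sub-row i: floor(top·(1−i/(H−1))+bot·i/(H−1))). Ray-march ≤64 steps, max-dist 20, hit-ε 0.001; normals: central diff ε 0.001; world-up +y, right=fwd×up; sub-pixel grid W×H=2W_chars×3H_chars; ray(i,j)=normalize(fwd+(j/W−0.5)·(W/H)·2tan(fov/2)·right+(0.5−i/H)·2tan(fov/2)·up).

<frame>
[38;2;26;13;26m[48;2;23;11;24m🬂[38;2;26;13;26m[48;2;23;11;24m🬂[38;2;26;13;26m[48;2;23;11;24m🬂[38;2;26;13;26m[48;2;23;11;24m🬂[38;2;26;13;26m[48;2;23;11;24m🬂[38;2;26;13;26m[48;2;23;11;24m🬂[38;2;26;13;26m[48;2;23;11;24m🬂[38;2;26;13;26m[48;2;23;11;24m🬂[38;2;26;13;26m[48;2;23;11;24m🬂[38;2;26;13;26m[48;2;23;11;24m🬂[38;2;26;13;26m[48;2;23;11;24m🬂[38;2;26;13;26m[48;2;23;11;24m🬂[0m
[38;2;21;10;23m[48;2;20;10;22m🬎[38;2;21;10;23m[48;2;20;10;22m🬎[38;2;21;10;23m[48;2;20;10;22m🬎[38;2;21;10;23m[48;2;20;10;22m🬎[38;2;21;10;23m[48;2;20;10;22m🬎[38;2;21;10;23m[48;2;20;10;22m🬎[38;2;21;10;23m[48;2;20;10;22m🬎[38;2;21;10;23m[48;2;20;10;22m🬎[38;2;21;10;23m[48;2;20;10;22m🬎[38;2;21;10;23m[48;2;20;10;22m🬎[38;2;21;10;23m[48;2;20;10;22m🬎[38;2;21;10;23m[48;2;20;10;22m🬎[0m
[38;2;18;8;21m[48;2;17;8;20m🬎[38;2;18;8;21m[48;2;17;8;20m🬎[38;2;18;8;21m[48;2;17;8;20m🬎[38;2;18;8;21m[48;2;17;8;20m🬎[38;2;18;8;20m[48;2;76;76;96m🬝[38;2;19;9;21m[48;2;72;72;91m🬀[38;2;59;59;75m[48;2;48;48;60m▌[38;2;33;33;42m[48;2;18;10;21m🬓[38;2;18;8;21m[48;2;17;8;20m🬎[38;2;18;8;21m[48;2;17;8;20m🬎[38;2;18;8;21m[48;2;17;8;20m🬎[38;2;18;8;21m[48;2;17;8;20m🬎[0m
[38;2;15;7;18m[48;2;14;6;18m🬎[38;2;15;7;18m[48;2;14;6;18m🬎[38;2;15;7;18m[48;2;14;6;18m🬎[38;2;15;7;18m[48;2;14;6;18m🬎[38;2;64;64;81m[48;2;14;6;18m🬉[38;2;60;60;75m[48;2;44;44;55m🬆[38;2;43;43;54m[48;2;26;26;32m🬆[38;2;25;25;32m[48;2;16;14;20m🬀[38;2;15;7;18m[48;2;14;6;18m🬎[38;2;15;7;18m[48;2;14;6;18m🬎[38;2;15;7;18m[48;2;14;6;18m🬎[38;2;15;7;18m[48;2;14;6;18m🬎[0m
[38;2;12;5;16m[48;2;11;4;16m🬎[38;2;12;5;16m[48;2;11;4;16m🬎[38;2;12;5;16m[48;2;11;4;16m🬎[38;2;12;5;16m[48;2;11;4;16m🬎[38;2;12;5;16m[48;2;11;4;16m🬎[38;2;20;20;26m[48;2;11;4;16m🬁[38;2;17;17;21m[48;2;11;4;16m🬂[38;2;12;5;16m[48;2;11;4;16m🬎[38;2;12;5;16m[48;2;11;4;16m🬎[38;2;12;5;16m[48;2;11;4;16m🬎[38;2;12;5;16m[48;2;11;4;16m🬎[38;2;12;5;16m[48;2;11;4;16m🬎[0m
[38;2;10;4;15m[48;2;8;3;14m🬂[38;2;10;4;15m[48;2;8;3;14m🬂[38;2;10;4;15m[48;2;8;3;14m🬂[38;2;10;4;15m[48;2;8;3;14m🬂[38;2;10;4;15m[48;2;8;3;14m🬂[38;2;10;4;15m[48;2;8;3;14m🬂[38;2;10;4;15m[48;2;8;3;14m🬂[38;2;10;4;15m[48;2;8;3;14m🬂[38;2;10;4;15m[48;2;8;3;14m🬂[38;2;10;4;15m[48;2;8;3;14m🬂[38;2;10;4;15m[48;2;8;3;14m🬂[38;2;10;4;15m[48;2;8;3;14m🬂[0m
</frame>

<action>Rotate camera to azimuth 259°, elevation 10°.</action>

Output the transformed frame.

<frame>
[38;2;26;13;26m[48;2;23;11;24m🬂[38;2;26;13;26m[48;2;23;11;24m🬂[38;2;26;13;26m[48;2;23;11;24m🬂[38;2;26;13;26m[48;2;23;11;24m🬂[38;2;26;13;26m[48;2;23;11;24m🬂[38;2;26;13;26m[48;2;23;11;24m🬂[38;2;26;13;26m[48;2;23;11;24m🬂[38;2;26;13;26m[48;2;23;11;24m🬂[38;2;26;13;26m[48;2;23;11;24m🬂[38;2;26;13;26m[48;2;23;11;24m🬂[38;2;26;13;26m[48;2;23;11;24m🬂[38;2;26;13;26m[48;2;23;11;24m🬂[0m
[38;2;21;10;23m[48;2;20;10;22m🬎[38;2;21;10;23m[48;2;20;10;22m🬎[38;2;21;10;23m[48;2;20;10;22m🬎[38;2;21;10;23m[48;2;20;10;22m🬎[38;2;21;10;23m[48;2;20;10;22m🬎[38;2;21;10;23m[48;2;20;10;22m🬎[38;2;21;10;23m[48;2;20;10;22m🬎[38;2;21;10;23m[48;2;20;10;22m🬎[38;2;21;10;23m[48;2;20;10;22m🬎[38;2;21;10;23m[48;2;20;10;22m🬎[38;2;21;10;23m[48;2;20;10;22m🬎[38;2;21;10;23m[48;2;20;10;22m🬎[0m
[38;2;18;8;21m[48;2;17;8;20m🬎[38;2;18;8;21m[48;2;17;8;20m🬎[38;2;18;8;21m[48;2;17;8;20m🬎[38;2;18;8;21m[48;2;17;8;20m🬎[38;2;18;8;20m[48;2;71;71;90m🬝[38;2;19;9;21m[48;2;84;84;103m🬀[38;2;62;62;78m[48;2;71;71;89m▐[38;2;51;51;64m[48;2;21;14;25m🬓[38;2;18;8;21m[48;2;17;8;20m🬎[38;2;18;8;21m[48;2;17;8;20m🬎[38;2;18;8;21m[48;2;17;8;20m🬎[38;2;18;8;21m[48;2;17;8;20m🬎[0m
[38;2;15;7;18m[48;2;14;6;18m🬎[38;2;15;7;18m[48;2;14;6;18m🬎[38;2;15;7;18m[48;2;14;6;18m🬎[38;2;15;7;18m[48;2;14;6;18m🬎[38;2;60;60;75m[48;2;14;6;18m🬉[38;2;63;63;80m[48;2;45;45;57m🬎[38;2;57;57;71m[48;2;39;39;50m🬆[38;2;39;39;49m[48;2;18;16;23m🬄[38;2;15;7;18m[48;2;14;6;18m🬎[38;2;15;7;18m[48;2;14;6;18m🬎[38;2;15;7;18m[48;2;14;6;18m🬎[38;2;15;7;18m[48;2;14;6;18m🬎[0m
[38;2;12;5;16m[48;2;11;4;16m🬎[38;2;12;5;16m[48;2;11;4;16m🬎[38;2;12;5;16m[48;2;11;4;16m🬎[38;2;12;5;16m[48;2;11;4;16m🬎[38;2;12;5;16m[48;2;11;4;16m🬎[38;2;23;23;29m[48;2;11;4;16m🬁[38;2;18;18;23m[48;2;11;4;16m🬂[38;2;12;5;16m[48;2;11;4;16m🬎[38;2;12;5;16m[48;2;11;4;16m🬎[38;2;12;5;16m[48;2;11;4;16m🬎[38;2;12;5;16m[48;2;11;4;16m🬎[38;2;12;5;16m[48;2;11;4;16m🬎[0m
[38;2;10;4;15m[48;2;8;3;14m🬂[38;2;10;4;15m[48;2;8;3;14m🬂[38;2;10;4;15m[48;2;8;3;14m🬂[38;2;10;4;15m[48;2;8;3;14m🬂[38;2;10;4;15m[48;2;8;3;14m🬂[38;2;10;4;15m[48;2;8;3;14m🬂[38;2;10;4;15m[48;2;8;3;14m🬂[38;2;10;4;15m[48;2;8;3;14m🬂[38;2;10;4;15m[48;2;8;3;14m🬂[38;2;10;4;15m[48;2;8;3;14m🬂[38;2;10;4;15m[48;2;8;3;14m🬂[38;2;10;4;15m[48;2;8;3;14m🬂[0m
</frame>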